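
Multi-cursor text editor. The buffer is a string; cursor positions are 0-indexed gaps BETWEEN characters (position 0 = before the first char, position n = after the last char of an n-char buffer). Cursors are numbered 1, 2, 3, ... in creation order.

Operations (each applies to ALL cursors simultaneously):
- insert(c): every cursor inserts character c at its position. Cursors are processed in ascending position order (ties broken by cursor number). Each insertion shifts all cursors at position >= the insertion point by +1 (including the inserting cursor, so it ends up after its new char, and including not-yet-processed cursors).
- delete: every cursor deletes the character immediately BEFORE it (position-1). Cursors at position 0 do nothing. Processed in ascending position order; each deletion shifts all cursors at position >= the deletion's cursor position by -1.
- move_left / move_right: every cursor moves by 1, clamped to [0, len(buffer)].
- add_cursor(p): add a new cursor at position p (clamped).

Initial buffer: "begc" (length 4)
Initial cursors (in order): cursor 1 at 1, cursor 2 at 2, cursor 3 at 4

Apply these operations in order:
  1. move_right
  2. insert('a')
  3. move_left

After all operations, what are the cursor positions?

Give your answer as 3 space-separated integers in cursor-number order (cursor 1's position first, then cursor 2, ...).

Answer: 2 4 6

Derivation:
After op 1 (move_right): buffer="begc" (len 4), cursors c1@2 c2@3 c3@4, authorship ....
After op 2 (insert('a')): buffer="beagaca" (len 7), cursors c1@3 c2@5 c3@7, authorship ..1.2.3
After op 3 (move_left): buffer="beagaca" (len 7), cursors c1@2 c2@4 c3@6, authorship ..1.2.3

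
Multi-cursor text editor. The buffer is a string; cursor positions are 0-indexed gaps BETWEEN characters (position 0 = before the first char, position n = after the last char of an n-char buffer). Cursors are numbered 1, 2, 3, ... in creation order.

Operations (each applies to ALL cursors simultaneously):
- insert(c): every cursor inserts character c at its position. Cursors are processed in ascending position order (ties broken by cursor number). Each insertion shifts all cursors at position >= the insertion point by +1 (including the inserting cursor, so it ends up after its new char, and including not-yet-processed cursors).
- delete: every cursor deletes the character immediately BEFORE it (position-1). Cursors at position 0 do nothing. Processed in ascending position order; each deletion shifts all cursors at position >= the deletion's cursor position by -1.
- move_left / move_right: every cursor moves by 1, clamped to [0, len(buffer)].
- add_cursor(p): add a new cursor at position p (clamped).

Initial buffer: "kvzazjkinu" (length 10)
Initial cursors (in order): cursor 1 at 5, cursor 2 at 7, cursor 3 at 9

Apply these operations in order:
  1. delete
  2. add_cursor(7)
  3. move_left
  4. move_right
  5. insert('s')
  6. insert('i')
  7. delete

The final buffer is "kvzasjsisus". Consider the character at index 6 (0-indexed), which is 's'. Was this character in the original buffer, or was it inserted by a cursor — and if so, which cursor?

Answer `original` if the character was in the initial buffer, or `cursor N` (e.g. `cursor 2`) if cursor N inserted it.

Answer: cursor 2

Derivation:
After op 1 (delete): buffer="kvzajiu" (len 7), cursors c1@4 c2@5 c3@6, authorship .......
After op 2 (add_cursor(7)): buffer="kvzajiu" (len 7), cursors c1@4 c2@5 c3@6 c4@7, authorship .......
After op 3 (move_left): buffer="kvzajiu" (len 7), cursors c1@3 c2@4 c3@5 c4@6, authorship .......
After op 4 (move_right): buffer="kvzajiu" (len 7), cursors c1@4 c2@5 c3@6 c4@7, authorship .......
After op 5 (insert('s')): buffer="kvzasjsisus" (len 11), cursors c1@5 c2@7 c3@9 c4@11, authorship ....1.2.3.4
After op 6 (insert('i')): buffer="kvzasijsiisiusi" (len 15), cursors c1@6 c2@9 c3@12 c4@15, authorship ....11.22.33.44
After op 7 (delete): buffer="kvzasjsisus" (len 11), cursors c1@5 c2@7 c3@9 c4@11, authorship ....1.2.3.4
Authorship (.=original, N=cursor N): . . . . 1 . 2 . 3 . 4
Index 6: author = 2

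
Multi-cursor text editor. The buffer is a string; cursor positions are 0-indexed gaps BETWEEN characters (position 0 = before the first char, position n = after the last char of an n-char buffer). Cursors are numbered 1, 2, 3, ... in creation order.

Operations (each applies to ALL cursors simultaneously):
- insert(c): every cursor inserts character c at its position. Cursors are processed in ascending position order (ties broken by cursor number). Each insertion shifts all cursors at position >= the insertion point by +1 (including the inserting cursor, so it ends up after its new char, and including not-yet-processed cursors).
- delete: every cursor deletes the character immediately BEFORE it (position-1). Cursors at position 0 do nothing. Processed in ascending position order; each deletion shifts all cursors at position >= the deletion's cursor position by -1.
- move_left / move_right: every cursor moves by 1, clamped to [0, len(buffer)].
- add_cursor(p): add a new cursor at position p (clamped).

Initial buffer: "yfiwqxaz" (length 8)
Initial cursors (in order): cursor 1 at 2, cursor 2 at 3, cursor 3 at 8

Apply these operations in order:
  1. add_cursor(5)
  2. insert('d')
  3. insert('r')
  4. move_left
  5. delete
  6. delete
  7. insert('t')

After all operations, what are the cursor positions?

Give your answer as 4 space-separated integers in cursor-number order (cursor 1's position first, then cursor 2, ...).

After op 1 (add_cursor(5)): buffer="yfiwqxaz" (len 8), cursors c1@2 c2@3 c4@5 c3@8, authorship ........
After op 2 (insert('d')): buffer="yfdidwqdxazd" (len 12), cursors c1@3 c2@5 c4@8 c3@12, authorship ..1.2..4...3
After op 3 (insert('r')): buffer="yfdridrwqdrxazdr" (len 16), cursors c1@4 c2@7 c4@11 c3@16, authorship ..11.22..44...33
After op 4 (move_left): buffer="yfdridrwqdrxazdr" (len 16), cursors c1@3 c2@6 c4@10 c3@15, authorship ..11.22..44...33
After op 5 (delete): buffer="yfrirwqrxazr" (len 12), cursors c1@2 c2@4 c4@7 c3@11, authorship ..1.2..4...3
After op 6 (delete): buffer="yrrwrxar" (len 8), cursors c1@1 c2@2 c4@4 c3@7, authorship .12.4..3
After op 7 (insert('t')): buffer="ytrtrwtrxatr" (len 12), cursors c1@2 c2@4 c4@7 c3@11, authorship .1122.44..33

Answer: 2 4 11 7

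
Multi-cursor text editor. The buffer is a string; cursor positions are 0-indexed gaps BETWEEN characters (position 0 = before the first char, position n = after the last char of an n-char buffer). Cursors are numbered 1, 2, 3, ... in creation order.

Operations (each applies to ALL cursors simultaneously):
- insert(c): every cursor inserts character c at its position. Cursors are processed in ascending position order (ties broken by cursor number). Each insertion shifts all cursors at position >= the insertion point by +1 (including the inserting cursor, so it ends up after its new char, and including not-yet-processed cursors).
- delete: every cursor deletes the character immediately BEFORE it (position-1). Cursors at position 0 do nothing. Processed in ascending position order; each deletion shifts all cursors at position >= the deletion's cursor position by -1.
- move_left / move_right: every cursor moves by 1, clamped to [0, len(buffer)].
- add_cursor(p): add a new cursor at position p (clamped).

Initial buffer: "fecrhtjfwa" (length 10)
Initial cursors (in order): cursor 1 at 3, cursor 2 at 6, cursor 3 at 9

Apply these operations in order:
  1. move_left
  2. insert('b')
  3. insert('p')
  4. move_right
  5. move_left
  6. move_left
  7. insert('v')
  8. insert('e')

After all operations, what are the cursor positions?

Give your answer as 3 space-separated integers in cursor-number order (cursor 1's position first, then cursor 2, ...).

After op 1 (move_left): buffer="fecrhtjfwa" (len 10), cursors c1@2 c2@5 c3@8, authorship ..........
After op 2 (insert('b')): buffer="febcrhbtjfbwa" (len 13), cursors c1@3 c2@7 c3@11, authorship ..1...2...3..
After op 3 (insert('p')): buffer="febpcrhbptjfbpwa" (len 16), cursors c1@4 c2@9 c3@14, authorship ..11...22...33..
After op 4 (move_right): buffer="febpcrhbptjfbpwa" (len 16), cursors c1@5 c2@10 c3@15, authorship ..11...22...33..
After op 5 (move_left): buffer="febpcrhbptjfbpwa" (len 16), cursors c1@4 c2@9 c3@14, authorship ..11...22...33..
After op 6 (move_left): buffer="febpcrhbptjfbpwa" (len 16), cursors c1@3 c2@8 c3@13, authorship ..11...22...33..
After op 7 (insert('v')): buffer="febvpcrhbvptjfbvpwa" (len 19), cursors c1@4 c2@10 c3@16, authorship ..111...222...333..
After op 8 (insert('e')): buffer="febvepcrhbveptjfbvepwa" (len 22), cursors c1@5 c2@12 c3@19, authorship ..1111...2222...3333..

Answer: 5 12 19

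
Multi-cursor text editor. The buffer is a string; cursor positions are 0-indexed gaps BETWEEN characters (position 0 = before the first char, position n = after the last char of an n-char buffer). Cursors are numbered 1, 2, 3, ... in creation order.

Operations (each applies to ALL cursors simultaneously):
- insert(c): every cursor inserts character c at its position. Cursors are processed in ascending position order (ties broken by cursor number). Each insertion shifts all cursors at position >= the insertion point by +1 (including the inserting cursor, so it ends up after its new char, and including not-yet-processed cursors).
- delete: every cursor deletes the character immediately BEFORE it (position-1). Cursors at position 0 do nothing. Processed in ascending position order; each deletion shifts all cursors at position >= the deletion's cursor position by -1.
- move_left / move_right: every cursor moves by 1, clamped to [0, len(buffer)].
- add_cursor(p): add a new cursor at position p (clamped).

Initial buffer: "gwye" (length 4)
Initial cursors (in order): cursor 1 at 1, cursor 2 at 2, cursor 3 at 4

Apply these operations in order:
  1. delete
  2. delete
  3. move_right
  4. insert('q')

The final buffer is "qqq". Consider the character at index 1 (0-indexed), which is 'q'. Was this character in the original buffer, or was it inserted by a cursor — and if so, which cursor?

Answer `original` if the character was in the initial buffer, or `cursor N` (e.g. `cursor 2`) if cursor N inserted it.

After op 1 (delete): buffer="y" (len 1), cursors c1@0 c2@0 c3@1, authorship .
After op 2 (delete): buffer="" (len 0), cursors c1@0 c2@0 c3@0, authorship 
After op 3 (move_right): buffer="" (len 0), cursors c1@0 c2@0 c3@0, authorship 
After op 4 (insert('q')): buffer="qqq" (len 3), cursors c1@3 c2@3 c3@3, authorship 123
Authorship (.=original, N=cursor N): 1 2 3
Index 1: author = 2

Answer: cursor 2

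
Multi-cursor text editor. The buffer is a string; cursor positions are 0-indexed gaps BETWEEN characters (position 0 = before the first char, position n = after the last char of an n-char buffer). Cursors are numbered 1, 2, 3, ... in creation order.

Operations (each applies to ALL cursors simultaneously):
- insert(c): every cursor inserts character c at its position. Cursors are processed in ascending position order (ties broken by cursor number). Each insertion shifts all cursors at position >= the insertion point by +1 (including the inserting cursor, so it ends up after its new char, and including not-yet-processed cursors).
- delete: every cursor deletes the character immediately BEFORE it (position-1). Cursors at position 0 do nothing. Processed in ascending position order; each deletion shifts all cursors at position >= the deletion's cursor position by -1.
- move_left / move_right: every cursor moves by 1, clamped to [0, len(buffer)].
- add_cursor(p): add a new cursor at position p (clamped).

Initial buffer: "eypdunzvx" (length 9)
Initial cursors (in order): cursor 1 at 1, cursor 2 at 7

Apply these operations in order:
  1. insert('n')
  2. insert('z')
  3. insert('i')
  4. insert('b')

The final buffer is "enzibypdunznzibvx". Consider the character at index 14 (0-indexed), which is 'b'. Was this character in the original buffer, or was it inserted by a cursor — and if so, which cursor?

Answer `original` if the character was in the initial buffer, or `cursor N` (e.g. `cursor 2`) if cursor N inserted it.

Answer: cursor 2

Derivation:
After op 1 (insert('n')): buffer="enypdunznvx" (len 11), cursors c1@2 c2@9, authorship .1......2..
After op 2 (insert('z')): buffer="enzypdunznzvx" (len 13), cursors c1@3 c2@11, authorship .11......22..
After op 3 (insert('i')): buffer="enziypdunznzivx" (len 15), cursors c1@4 c2@13, authorship .111......222..
After op 4 (insert('b')): buffer="enzibypdunznzibvx" (len 17), cursors c1@5 c2@15, authorship .1111......2222..
Authorship (.=original, N=cursor N): . 1 1 1 1 . . . . . . 2 2 2 2 . .
Index 14: author = 2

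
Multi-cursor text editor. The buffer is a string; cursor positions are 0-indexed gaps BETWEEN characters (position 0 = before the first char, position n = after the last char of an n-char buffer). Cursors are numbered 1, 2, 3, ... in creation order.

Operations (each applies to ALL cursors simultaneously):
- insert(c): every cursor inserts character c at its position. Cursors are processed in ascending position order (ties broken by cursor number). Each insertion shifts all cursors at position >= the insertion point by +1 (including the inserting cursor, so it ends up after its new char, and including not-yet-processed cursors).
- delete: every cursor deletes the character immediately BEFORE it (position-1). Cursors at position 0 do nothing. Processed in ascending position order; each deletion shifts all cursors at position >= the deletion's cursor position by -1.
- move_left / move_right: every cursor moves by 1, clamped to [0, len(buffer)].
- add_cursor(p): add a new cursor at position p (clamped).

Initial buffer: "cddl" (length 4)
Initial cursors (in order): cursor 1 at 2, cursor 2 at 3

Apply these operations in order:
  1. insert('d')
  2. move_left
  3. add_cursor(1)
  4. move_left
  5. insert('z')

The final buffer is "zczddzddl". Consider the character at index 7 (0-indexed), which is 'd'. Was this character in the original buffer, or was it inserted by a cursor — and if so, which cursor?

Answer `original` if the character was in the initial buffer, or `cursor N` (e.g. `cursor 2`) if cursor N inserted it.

After op 1 (insert('d')): buffer="cddddl" (len 6), cursors c1@3 c2@5, authorship ..1.2.
After op 2 (move_left): buffer="cddddl" (len 6), cursors c1@2 c2@4, authorship ..1.2.
After op 3 (add_cursor(1)): buffer="cddddl" (len 6), cursors c3@1 c1@2 c2@4, authorship ..1.2.
After op 4 (move_left): buffer="cddddl" (len 6), cursors c3@0 c1@1 c2@3, authorship ..1.2.
After op 5 (insert('z')): buffer="zczddzddl" (len 9), cursors c3@1 c1@3 c2@6, authorship 3.1.12.2.
Authorship (.=original, N=cursor N): 3 . 1 . 1 2 . 2 .
Index 7: author = 2

Answer: cursor 2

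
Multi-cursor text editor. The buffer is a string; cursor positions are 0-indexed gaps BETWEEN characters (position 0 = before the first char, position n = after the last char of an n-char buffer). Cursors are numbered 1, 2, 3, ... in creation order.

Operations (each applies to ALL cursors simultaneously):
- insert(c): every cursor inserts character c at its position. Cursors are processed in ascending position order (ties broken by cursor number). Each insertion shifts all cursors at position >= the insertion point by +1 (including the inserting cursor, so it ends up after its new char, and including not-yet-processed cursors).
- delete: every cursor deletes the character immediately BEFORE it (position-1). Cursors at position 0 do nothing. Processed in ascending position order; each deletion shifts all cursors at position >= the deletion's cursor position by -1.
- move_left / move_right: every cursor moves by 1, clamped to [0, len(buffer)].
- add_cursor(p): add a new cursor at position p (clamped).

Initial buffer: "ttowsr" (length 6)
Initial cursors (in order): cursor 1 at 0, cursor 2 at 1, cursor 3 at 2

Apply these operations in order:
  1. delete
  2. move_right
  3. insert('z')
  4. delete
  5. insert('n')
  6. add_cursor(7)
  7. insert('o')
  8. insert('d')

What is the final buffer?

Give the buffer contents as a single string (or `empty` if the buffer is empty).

Answer: onnnooodddwsrod

Derivation:
After op 1 (delete): buffer="owsr" (len 4), cursors c1@0 c2@0 c3@0, authorship ....
After op 2 (move_right): buffer="owsr" (len 4), cursors c1@1 c2@1 c3@1, authorship ....
After op 3 (insert('z')): buffer="ozzzwsr" (len 7), cursors c1@4 c2@4 c3@4, authorship .123...
After op 4 (delete): buffer="owsr" (len 4), cursors c1@1 c2@1 c3@1, authorship ....
After op 5 (insert('n')): buffer="onnnwsr" (len 7), cursors c1@4 c2@4 c3@4, authorship .123...
After op 6 (add_cursor(7)): buffer="onnnwsr" (len 7), cursors c1@4 c2@4 c3@4 c4@7, authorship .123...
After op 7 (insert('o')): buffer="onnnooowsro" (len 11), cursors c1@7 c2@7 c3@7 c4@11, authorship .123123...4
After op 8 (insert('d')): buffer="onnnooodddwsrod" (len 15), cursors c1@10 c2@10 c3@10 c4@15, authorship .123123123...44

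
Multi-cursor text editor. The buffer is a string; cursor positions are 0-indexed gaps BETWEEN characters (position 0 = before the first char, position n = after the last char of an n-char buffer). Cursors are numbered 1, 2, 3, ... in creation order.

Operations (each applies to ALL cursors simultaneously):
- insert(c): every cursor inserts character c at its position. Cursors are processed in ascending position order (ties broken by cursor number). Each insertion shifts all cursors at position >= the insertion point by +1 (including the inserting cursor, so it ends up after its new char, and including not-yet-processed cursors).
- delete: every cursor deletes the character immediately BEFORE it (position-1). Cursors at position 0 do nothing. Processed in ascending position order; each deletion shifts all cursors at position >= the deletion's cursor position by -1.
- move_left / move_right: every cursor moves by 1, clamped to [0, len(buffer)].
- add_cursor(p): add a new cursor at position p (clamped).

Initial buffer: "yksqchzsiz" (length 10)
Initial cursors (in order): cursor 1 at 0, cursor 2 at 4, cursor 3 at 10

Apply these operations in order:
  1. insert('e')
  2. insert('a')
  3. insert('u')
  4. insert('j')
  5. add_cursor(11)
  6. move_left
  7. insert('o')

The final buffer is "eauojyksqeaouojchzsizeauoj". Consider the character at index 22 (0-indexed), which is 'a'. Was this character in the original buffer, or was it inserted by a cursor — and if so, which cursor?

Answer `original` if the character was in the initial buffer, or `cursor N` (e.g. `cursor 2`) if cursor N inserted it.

After op 1 (insert('e')): buffer="eyksqechzsize" (len 13), cursors c1@1 c2@6 c3@13, authorship 1....2......3
After op 2 (insert('a')): buffer="eayksqeachzsizea" (len 16), cursors c1@2 c2@8 c3@16, authorship 11....22......33
After op 3 (insert('u')): buffer="eauyksqeauchzsizeau" (len 19), cursors c1@3 c2@10 c3@19, authorship 111....222......333
After op 4 (insert('j')): buffer="eaujyksqeaujchzsizeauj" (len 22), cursors c1@4 c2@12 c3@22, authorship 1111....2222......3333
After op 5 (add_cursor(11)): buffer="eaujyksqeaujchzsizeauj" (len 22), cursors c1@4 c4@11 c2@12 c3@22, authorship 1111....2222......3333
After op 6 (move_left): buffer="eaujyksqeaujchzsizeauj" (len 22), cursors c1@3 c4@10 c2@11 c3@21, authorship 1111....2222......3333
After op 7 (insert('o')): buffer="eauojyksqeaouojchzsizeauoj" (len 26), cursors c1@4 c4@12 c2@14 c3@25, authorship 11111....224222......33333
Authorship (.=original, N=cursor N): 1 1 1 1 1 . . . . 2 2 4 2 2 2 . . . . . . 3 3 3 3 3
Index 22: author = 3

Answer: cursor 3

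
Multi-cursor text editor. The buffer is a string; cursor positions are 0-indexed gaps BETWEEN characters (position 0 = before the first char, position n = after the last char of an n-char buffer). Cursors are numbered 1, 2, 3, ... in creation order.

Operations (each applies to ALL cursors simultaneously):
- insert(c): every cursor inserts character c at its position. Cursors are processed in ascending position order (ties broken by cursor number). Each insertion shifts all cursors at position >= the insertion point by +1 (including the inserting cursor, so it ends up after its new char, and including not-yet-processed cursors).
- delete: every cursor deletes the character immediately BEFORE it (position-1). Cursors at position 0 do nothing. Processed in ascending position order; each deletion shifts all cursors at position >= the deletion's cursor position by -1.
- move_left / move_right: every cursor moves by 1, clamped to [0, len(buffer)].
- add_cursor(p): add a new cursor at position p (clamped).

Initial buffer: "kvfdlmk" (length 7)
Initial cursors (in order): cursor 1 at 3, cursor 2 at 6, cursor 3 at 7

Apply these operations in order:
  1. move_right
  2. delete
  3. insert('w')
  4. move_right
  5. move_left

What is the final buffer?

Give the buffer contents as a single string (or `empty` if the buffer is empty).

Answer: kvfwlww

Derivation:
After op 1 (move_right): buffer="kvfdlmk" (len 7), cursors c1@4 c2@7 c3@7, authorship .......
After op 2 (delete): buffer="kvfl" (len 4), cursors c1@3 c2@4 c3@4, authorship ....
After op 3 (insert('w')): buffer="kvfwlww" (len 7), cursors c1@4 c2@7 c3@7, authorship ...1.23
After op 4 (move_right): buffer="kvfwlww" (len 7), cursors c1@5 c2@7 c3@7, authorship ...1.23
After op 5 (move_left): buffer="kvfwlww" (len 7), cursors c1@4 c2@6 c3@6, authorship ...1.23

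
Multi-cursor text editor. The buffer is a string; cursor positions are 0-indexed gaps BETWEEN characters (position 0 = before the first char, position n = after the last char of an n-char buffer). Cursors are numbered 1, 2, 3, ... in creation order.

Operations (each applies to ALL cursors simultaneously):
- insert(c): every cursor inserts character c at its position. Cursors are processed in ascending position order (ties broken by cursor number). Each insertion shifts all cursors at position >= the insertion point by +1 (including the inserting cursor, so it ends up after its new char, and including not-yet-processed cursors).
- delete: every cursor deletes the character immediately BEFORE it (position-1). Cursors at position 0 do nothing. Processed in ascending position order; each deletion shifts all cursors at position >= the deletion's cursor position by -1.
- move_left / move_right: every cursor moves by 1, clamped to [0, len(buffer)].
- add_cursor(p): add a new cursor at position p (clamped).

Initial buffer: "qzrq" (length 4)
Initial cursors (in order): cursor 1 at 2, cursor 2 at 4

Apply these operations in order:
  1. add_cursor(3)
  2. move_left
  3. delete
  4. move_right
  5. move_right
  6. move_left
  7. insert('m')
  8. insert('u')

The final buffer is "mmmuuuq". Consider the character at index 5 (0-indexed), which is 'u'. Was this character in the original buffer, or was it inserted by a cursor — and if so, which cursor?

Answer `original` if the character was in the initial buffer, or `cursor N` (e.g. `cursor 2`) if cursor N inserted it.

Answer: cursor 3

Derivation:
After op 1 (add_cursor(3)): buffer="qzrq" (len 4), cursors c1@2 c3@3 c2@4, authorship ....
After op 2 (move_left): buffer="qzrq" (len 4), cursors c1@1 c3@2 c2@3, authorship ....
After op 3 (delete): buffer="q" (len 1), cursors c1@0 c2@0 c3@0, authorship .
After op 4 (move_right): buffer="q" (len 1), cursors c1@1 c2@1 c3@1, authorship .
After op 5 (move_right): buffer="q" (len 1), cursors c1@1 c2@1 c3@1, authorship .
After op 6 (move_left): buffer="q" (len 1), cursors c1@0 c2@0 c3@0, authorship .
After op 7 (insert('m')): buffer="mmmq" (len 4), cursors c1@3 c2@3 c3@3, authorship 123.
After op 8 (insert('u')): buffer="mmmuuuq" (len 7), cursors c1@6 c2@6 c3@6, authorship 123123.
Authorship (.=original, N=cursor N): 1 2 3 1 2 3 .
Index 5: author = 3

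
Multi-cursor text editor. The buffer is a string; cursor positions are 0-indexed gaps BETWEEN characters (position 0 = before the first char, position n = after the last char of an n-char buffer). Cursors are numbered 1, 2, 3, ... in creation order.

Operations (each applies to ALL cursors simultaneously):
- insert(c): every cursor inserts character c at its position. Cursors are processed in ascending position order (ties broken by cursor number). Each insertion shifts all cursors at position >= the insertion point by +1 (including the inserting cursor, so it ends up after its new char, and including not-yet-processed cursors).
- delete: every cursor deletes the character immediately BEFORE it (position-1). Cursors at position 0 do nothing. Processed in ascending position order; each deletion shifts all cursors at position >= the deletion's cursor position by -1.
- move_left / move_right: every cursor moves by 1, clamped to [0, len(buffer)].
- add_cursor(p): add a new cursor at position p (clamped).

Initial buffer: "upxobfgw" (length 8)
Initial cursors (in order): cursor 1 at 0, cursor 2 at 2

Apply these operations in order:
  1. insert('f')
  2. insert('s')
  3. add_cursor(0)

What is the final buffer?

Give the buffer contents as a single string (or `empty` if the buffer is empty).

Answer: fsupfsxobfgw

Derivation:
After op 1 (insert('f')): buffer="fupfxobfgw" (len 10), cursors c1@1 c2@4, authorship 1..2......
After op 2 (insert('s')): buffer="fsupfsxobfgw" (len 12), cursors c1@2 c2@6, authorship 11..22......
After op 3 (add_cursor(0)): buffer="fsupfsxobfgw" (len 12), cursors c3@0 c1@2 c2@6, authorship 11..22......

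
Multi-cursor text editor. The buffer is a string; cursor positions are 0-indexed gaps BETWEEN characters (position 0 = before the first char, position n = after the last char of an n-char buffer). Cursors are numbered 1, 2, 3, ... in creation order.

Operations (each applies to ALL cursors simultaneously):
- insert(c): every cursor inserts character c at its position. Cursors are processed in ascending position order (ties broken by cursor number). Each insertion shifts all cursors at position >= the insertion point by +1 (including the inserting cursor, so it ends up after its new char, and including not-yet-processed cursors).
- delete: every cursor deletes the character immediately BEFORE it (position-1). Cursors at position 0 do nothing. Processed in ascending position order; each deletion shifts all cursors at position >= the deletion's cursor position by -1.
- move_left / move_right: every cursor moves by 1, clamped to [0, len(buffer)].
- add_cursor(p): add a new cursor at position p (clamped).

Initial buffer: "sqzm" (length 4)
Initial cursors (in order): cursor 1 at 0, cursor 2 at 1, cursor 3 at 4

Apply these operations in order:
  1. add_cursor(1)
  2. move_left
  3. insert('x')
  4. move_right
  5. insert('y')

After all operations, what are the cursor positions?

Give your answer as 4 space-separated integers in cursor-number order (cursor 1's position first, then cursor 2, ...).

After op 1 (add_cursor(1)): buffer="sqzm" (len 4), cursors c1@0 c2@1 c4@1 c3@4, authorship ....
After op 2 (move_left): buffer="sqzm" (len 4), cursors c1@0 c2@0 c4@0 c3@3, authorship ....
After op 3 (insert('x')): buffer="xxxsqzxm" (len 8), cursors c1@3 c2@3 c4@3 c3@7, authorship 124...3.
After op 4 (move_right): buffer="xxxsqzxm" (len 8), cursors c1@4 c2@4 c4@4 c3@8, authorship 124...3.
After op 5 (insert('y')): buffer="xxxsyyyqzxmy" (len 12), cursors c1@7 c2@7 c4@7 c3@12, authorship 124.124..3.3

Answer: 7 7 12 7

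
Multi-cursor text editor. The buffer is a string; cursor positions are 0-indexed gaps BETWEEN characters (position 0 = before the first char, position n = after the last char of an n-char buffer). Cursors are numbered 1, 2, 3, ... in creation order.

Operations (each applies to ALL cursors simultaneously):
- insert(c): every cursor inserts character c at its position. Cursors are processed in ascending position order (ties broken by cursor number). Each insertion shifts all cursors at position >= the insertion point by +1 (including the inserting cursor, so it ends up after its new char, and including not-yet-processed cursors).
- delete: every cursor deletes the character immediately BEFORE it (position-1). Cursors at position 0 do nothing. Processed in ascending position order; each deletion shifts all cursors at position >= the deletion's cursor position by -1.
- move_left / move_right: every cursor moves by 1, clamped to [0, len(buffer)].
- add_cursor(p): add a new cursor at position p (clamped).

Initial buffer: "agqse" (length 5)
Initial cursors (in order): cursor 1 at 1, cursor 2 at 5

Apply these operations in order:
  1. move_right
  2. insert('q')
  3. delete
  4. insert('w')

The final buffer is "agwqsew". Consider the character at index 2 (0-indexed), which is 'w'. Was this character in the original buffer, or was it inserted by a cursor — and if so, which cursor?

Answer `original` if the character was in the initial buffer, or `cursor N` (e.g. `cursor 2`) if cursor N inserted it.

After op 1 (move_right): buffer="agqse" (len 5), cursors c1@2 c2@5, authorship .....
After op 2 (insert('q')): buffer="agqqseq" (len 7), cursors c1@3 c2@7, authorship ..1...2
After op 3 (delete): buffer="agqse" (len 5), cursors c1@2 c2@5, authorship .....
After op 4 (insert('w')): buffer="agwqsew" (len 7), cursors c1@3 c2@7, authorship ..1...2
Authorship (.=original, N=cursor N): . . 1 . . . 2
Index 2: author = 1

Answer: cursor 1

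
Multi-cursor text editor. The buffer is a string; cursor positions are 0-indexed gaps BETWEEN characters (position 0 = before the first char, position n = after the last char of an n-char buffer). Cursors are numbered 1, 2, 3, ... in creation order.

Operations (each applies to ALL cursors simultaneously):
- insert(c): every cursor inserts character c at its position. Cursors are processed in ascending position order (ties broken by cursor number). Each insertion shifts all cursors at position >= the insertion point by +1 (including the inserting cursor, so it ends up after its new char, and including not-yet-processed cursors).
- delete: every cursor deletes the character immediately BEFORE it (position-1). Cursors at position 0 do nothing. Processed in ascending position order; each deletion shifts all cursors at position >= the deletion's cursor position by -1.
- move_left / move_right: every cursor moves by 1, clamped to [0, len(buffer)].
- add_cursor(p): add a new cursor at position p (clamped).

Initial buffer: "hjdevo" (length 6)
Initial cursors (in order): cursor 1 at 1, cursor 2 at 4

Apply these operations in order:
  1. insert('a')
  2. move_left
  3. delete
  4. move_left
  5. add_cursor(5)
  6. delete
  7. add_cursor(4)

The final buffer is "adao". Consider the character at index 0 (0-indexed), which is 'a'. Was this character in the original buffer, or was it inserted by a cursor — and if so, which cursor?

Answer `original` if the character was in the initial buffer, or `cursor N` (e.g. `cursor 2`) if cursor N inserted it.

Answer: cursor 1

Derivation:
After op 1 (insert('a')): buffer="hajdeavo" (len 8), cursors c1@2 c2@6, authorship .1...2..
After op 2 (move_left): buffer="hajdeavo" (len 8), cursors c1@1 c2@5, authorship .1...2..
After op 3 (delete): buffer="ajdavo" (len 6), cursors c1@0 c2@3, authorship 1..2..
After op 4 (move_left): buffer="ajdavo" (len 6), cursors c1@0 c2@2, authorship 1..2..
After op 5 (add_cursor(5)): buffer="ajdavo" (len 6), cursors c1@0 c2@2 c3@5, authorship 1..2..
After op 6 (delete): buffer="adao" (len 4), cursors c1@0 c2@1 c3@3, authorship 1.2.
After op 7 (add_cursor(4)): buffer="adao" (len 4), cursors c1@0 c2@1 c3@3 c4@4, authorship 1.2.
Authorship (.=original, N=cursor N): 1 . 2 .
Index 0: author = 1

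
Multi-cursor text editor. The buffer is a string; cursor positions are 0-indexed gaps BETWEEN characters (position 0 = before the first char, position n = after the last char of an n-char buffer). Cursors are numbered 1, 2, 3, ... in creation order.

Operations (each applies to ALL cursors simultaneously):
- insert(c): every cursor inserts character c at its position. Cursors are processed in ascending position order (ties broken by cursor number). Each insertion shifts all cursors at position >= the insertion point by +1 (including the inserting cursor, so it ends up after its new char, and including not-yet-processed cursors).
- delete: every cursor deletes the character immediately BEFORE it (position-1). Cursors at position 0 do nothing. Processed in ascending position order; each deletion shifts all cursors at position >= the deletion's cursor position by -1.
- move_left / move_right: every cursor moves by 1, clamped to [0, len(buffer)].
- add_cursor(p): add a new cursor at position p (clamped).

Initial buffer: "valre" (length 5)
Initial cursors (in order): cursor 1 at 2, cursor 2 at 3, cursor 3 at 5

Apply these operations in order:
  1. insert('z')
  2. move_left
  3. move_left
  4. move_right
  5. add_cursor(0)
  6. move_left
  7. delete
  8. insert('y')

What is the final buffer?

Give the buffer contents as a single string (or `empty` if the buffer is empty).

Answer: yyaylzyez

Derivation:
After op 1 (insert('z')): buffer="vazlzrez" (len 8), cursors c1@3 c2@5 c3@8, authorship ..1.2..3
After op 2 (move_left): buffer="vazlzrez" (len 8), cursors c1@2 c2@4 c3@7, authorship ..1.2..3
After op 3 (move_left): buffer="vazlzrez" (len 8), cursors c1@1 c2@3 c3@6, authorship ..1.2..3
After op 4 (move_right): buffer="vazlzrez" (len 8), cursors c1@2 c2@4 c3@7, authorship ..1.2..3
After op 5 (add_cursor(0)): buffer="vazlzrez" (len 8), cursors c4@0 c1@2 c2@4 c3@7, authorship ..1.2..3
After op 6 (move_left): buffer="vazlzrez" (len 8), cursors c4@0 c1@1 c2@3 c3@6, authorship ..1.2..3
After op 7 (delete): buffer="alzez" (len 5), cursors c1@0 c4@0 c2@1 c3@3, authorship ..2.3
After op 8 (insert('y')): buffer="yyaylzyez" (len 9), cursors c1@2 c4@2 c2@4 c3@7, authorship 14.2.23.3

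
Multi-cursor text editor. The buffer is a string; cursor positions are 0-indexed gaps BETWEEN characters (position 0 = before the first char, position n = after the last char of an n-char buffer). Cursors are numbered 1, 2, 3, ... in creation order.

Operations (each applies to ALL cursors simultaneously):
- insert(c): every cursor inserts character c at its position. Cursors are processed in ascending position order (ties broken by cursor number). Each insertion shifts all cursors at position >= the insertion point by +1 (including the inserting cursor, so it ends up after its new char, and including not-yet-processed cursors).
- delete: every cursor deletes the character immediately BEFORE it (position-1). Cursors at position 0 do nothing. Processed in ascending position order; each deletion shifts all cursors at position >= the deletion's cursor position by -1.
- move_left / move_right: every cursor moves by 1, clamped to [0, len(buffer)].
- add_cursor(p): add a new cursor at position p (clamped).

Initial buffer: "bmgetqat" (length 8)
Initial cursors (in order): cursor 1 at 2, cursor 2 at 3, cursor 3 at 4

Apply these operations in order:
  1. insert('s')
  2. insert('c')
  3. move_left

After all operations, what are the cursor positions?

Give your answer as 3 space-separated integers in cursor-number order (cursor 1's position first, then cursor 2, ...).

Answer: 3 6 9

Derivation:
After op 1 (insert('s')): buffer="bmsgsestqat" (len 11), cursors c1@3 c2@5 c3@7, authorship ..1.2.3....
After op 2 (insert('c')): buffer="bmscgscesctqat" (len 14), cursors c1@4 c2@7 c3@10, authorship ..11.22.33....
After op 3 (move_left): buffer="bmscgscesctqat" (len 14), cursors c1@3 c2@6 c3@9, authorship ..11.22.33....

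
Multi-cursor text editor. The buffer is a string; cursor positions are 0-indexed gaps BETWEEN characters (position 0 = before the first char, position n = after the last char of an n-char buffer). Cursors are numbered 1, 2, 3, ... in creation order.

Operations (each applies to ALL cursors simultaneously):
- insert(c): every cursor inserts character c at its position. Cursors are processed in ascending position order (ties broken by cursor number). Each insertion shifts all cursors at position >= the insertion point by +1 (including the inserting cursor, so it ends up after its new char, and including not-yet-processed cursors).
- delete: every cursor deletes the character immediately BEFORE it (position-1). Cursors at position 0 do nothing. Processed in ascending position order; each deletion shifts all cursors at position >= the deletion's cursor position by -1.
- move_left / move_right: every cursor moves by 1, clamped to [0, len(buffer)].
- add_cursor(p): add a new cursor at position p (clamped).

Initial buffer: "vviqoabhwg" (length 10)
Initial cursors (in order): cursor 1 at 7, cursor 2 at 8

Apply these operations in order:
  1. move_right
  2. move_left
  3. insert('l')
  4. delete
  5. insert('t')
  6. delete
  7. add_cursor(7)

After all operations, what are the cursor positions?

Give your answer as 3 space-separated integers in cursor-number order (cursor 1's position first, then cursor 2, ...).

Answer: 7 8 7

Derivation:
After op 1 (move_right): buffer="vviqoabhwg" (len 10), cursors c1@8 c2@9, authorship ..........
After op 2 (move_left): buffer="vviqoabhwg" (len 10), cursors c1@7 c2@8, authorship ..........
After op 3 (insert('l')): buffer="vviqoablhlwg" (len 12), cursors c1@8 c2@10, authorship .......1.2..
After op 4 (delete): buffer="vviqoabhwg" (len 10), cursors c1@7 c2@8, authorship ..........
After op 5 (insert('t')): buffer="vviqoabthtwg" (len 12), cursors c1@8 c2@10, authorship .......1.2..
After op 6 (delete): buffer="vviqoabhwg" (len 10), cursors c1@7 c2@8, authorship ..........
After op 7 (add_cursor(7)): buffer="vviqoabhwg" (len 10), cursors c1@7 c3@7 c2@8, authorship ..........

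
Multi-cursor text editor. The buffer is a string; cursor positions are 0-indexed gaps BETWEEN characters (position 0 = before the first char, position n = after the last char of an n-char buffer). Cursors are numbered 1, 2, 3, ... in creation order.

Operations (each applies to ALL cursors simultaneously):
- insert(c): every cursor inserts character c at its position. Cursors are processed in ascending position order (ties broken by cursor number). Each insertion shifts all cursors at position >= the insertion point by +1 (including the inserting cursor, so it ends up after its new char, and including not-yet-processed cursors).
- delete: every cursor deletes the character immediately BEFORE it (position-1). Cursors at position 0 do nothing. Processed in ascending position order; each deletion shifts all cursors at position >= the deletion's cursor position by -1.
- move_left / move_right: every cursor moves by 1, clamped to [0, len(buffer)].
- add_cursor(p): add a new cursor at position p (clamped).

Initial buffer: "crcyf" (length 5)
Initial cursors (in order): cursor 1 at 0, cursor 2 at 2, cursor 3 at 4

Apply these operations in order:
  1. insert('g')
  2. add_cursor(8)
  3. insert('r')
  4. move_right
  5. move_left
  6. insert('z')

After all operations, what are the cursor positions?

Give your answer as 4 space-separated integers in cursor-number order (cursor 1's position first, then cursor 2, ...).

After op 1 (insert('g')): buffer="gcrgcygf" (len 8), cursors c1@1 c2@4 c3@7, authorship 1..2..3.
After op 2 (add_cursor(8)): buffer="gcrgcygf" (len 8), cursors c1@1 c2@4 c3@7 c4@8, authorship 1..2..3.
After op 3 (insert('r')): buffer="grcrgrcygrfr" (len 12), cursors c1@2 c2@6 c3@10 c4@12, authorship 11..22..33.4
After op 4 (move_right): buffer="grcrgrcygrfr" (len 12), cursors c1@3 c2@7 c3@11 c4@12, authorship 11..22..33.4
After op 5 (move_left): buffer="grcrgrcygrfr" (len 12), cursors c1@2 c2@6 c3@10 c4@11, authorship 11..22..33.4
After op 6 (insert('z')): buffer="grzcrgrzcygrzfzr" (len 16), cursors c1@3 c2@8 c3@13 c4@15, authorship 111..222..333.44

Answer: 3 8 13 15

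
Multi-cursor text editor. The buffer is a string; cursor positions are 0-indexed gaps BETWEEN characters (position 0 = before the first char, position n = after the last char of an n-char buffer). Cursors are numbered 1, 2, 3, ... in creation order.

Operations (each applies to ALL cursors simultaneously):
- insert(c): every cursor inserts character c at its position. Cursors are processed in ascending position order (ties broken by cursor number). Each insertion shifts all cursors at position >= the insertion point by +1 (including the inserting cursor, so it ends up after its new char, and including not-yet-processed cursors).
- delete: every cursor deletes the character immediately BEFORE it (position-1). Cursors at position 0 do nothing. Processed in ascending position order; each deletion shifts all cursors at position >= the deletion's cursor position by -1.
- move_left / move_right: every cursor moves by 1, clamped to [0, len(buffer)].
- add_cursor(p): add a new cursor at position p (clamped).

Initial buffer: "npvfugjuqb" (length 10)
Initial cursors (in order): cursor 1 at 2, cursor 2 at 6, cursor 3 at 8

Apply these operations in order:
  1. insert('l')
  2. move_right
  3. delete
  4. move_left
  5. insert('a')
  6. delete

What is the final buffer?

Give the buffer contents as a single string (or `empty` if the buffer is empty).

Answer: nplfuglulb

Derivation:
After op 1 (insert('l')): buffer="nplvfugljulqb" (len 13), cursors c1@3 c2@8 c3@11, authorship ..1....2..3..
After op 2 (move_right): buffer="nplvfugljulqb" (len 13), cursors c1@4 c2@9 c3@12, authorship ..1....2..3..
After op 3 (delete): buffer="nplfuglulb" (len 10), cursors c1@3 c2@7 c3@9, authorship ..1...2.3.
After op 4 (move_left): buffer="nplfuglulb" (len 10), cursors c1@2 c2@6 c3@8, authorship ..1...2.3.
After op 5 (insert('a')): buffer="npalfugalualb" (len 13), cursors c1@3 c2@8 c3@11, authorship ..11...22.33.
After op 6 (delete): buffer="nplfuglulb" (len 10), cursors c1@2 c2@6 c3@8, authorship ..1...2.3.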